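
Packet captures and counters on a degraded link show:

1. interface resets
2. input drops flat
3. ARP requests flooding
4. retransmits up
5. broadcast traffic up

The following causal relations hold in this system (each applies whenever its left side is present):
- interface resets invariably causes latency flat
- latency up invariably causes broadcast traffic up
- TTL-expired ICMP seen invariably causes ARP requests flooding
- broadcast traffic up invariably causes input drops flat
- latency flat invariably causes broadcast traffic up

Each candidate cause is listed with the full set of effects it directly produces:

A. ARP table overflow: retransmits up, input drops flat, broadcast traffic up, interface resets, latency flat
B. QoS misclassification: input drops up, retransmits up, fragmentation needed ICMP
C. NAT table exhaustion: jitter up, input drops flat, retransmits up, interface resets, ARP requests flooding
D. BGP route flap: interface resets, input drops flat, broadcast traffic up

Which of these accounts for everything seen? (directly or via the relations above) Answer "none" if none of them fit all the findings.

C

Per-candidate check:
(A) ARP table overflow — interface resets +; input drops flat +; ARP requests flooding -; retransmits up +; broadcast traffic up +
(B) QoS misclassification — interface resets -; input drops flat -; ARP requests flooding -; retransmits up +; broadcast traffic up -
(C) NAT table exhaustion — accounts for every observation (broadcast traffic up via interface resets → latency flat → broadcast traffic up)
(D) BGP route flap — does not account for ARP requests flooding, retransmits up
Only (C) is consistent with every observation.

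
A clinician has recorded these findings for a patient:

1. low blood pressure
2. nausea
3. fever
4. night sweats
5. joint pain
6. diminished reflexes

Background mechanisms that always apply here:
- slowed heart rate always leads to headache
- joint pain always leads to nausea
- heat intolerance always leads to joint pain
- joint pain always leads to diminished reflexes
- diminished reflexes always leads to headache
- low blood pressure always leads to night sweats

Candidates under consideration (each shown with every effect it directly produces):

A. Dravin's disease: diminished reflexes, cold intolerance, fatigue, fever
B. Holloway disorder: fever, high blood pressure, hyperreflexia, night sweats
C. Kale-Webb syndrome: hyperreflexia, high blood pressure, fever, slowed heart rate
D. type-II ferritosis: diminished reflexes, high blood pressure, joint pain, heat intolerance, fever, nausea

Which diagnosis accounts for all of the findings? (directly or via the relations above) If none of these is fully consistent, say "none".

none

Testing each hypothesis:
(A) Dravin's disease — does not account for low blood pressure, nausea, night sweats, joint pain
(B) Holloway disorder — low blood pressure NO; nausea NO; fever yes; night sweats yes; joint pain NO; diminished reflexes NO
(C) Kale-Webb syndrome — low blood pressure NO; nausea NO; fever yes; night sweats NO; joint pain NO; diminished reflexes NO
(D) type-II ferritosis — low blood pressure NO; nausea yes; fever yes; night sweats NO; joint pain yes; diminished reflexes yes
No candidate is consistent with all observations.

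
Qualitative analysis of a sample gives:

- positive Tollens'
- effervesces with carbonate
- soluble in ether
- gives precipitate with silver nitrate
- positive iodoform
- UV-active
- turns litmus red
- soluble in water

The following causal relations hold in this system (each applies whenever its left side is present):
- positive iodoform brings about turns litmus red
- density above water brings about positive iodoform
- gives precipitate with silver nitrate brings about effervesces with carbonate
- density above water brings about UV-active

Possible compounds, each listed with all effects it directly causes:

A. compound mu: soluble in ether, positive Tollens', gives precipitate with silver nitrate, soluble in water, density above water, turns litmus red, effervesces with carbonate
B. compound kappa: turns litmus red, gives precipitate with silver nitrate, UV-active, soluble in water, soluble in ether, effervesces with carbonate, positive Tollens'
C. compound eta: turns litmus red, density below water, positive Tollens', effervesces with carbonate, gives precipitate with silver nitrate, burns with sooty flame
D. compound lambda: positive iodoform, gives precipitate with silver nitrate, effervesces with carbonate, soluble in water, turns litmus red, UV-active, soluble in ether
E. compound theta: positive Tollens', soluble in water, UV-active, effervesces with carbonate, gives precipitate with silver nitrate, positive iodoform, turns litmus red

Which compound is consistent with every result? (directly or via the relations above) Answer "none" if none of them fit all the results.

Checking each candidate against the observations:
(A) compound mu — accounts for every observation (positive iodoform through density above water → positive iodoform)
(B) compound kappa — positive Tollens' match; effervesces with carbonate match; soluble in ether match; gives precipitate with silver nitrate match; positive iodoform miss; UV-active match; turns litmus red match; soluble in water match
(C) compound eta — does not account for soluble in ether, positive iodoform, UV-active, soluble in water
(D) compound lambda — does not account for positive Tollens'
(E) compound theta — positive Tollens' match; effervesces with carbonate match; soluble in ether miss; gives precipitate with silver nitrate match; positive iodoform match; UV-active match; turns litmus red match; soluble in water match
(A) is the only candidate with no mismatches.

A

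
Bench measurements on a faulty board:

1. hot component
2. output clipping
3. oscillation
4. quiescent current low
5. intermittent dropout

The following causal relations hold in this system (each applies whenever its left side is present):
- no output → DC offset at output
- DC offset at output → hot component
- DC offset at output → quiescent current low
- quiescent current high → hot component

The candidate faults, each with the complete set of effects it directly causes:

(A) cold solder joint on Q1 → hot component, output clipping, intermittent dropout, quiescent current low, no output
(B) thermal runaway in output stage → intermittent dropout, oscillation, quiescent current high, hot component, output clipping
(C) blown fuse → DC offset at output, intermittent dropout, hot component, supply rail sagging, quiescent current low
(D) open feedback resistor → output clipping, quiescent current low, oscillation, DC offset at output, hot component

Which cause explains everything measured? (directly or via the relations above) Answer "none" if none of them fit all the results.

none

Checking each candidate against the observations:
(A) cold solder joint on Q1 — does not account for oscillation
(B) thermal runaway in output stage — fails on quiescent current low (predicts quiescent current high, not quiescent current low)
(C) blown fuse — does not account for output clipping, oscillation
(D) open feedback resistor — does not account for intermittent dropout
Every candidate fails on at least one observation.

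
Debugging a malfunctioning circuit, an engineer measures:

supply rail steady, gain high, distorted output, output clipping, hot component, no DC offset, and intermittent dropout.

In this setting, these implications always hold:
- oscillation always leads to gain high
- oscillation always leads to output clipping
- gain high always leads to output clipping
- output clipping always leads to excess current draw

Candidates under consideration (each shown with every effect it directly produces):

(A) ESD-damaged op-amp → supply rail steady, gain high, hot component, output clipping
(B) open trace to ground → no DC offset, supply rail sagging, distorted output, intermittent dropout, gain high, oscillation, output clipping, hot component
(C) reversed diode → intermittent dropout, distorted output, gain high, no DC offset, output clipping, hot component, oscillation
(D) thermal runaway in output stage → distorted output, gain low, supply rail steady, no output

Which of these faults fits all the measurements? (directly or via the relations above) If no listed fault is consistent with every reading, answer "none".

For each candidate, compare predicted effects to what was observed:
(A) ESD-damaged op-amp — supply rail steady match; gain high match; distorted output miss; output clipping match; hot component match; no DC offset miss; intermittent dropout miss
(B) open trace to ground — fails on supply rail steady (predicts supply rail sagging, not supply rail steady)
(C) reversed diode — supply rail steady miss; gain high match; distorted output match; output clipping match; hot component match; no DC offset match; intermittent dropout match
(D) thermal runaway in output stage — supply rail steady match; gain high miss; distorted output match; output clipping miss; hot component miss; no DC offset miss; intermittent dropout miss
No candidate is consistent with all observations.

none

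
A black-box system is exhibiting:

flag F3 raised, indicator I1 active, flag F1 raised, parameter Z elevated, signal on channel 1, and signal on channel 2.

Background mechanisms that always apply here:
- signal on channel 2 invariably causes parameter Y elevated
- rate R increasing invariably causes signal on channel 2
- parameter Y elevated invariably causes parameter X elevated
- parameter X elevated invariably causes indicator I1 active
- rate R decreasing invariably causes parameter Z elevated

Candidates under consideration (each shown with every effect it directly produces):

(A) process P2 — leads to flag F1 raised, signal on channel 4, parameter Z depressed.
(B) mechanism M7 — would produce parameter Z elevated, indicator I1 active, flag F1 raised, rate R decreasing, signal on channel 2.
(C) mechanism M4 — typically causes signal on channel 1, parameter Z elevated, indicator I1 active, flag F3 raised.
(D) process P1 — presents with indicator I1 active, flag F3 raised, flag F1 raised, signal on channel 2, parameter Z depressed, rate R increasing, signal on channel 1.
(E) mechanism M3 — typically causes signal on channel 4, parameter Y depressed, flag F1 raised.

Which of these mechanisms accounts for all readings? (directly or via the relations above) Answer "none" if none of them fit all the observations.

none

For each candidate, compare predicted effects to what was observed:
(A) process P2 — fails on flag F3 raised, indicator I1 active, parameter Z elevated, signal on channel 1, signal on channel 2 (predicts parameter Z depressed, not parameter Z elevated)
(B) mechanism M7 — flag F3 raised ✗; indicator I1 active ✓; flag F1 raised ✓; parameter Z elevated ✓; signal on channel 1 ✗; signal on channel 2 ✓
(C) mechanism M4 — does not account for flag F1 raised, signal on channel 2
(D) process P1 — fails on parameter Z elevated (predicts parameter Z depressed, not parameter Z elevated)
(E) mechanism M3 — flag F3 raised ✗; indicator I1 active ✗; flag F1 raised ✓; parameter Z elevated ✗; signal on channel 1 ✗; signal on channel 2 ✗
No candidate is consistent with all observations.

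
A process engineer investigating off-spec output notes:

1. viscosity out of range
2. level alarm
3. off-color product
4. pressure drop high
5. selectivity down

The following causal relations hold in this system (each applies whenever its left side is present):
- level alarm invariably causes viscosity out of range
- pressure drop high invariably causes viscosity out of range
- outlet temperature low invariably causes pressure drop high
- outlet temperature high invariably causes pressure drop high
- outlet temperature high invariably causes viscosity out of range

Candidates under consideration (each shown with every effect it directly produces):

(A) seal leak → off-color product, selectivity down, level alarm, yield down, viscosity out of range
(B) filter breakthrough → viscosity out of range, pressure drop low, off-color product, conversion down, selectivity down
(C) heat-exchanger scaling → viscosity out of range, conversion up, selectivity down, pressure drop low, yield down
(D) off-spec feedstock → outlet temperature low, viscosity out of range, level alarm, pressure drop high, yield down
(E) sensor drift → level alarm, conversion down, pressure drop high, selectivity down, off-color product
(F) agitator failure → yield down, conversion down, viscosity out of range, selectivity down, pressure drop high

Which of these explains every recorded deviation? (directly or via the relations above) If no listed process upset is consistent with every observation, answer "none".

E

Testing each hypothesis:
(A) seal leak — viscosity out of range yes; level alarm yes; off-color product yes; pressure drop high NO; selectivity down yes
(B) filter breakthrough — fails on level alarm, pressure drop high (predicts pressure drop low, not pressure drop high)
(C) heat-exchanger scaling — viscosity out of range yes; level alarm NO; off-color product NO; pressure drop high NO; selectivity down yes
(D) off-spec feedstock — viscosity out of range yes; level alarm yes; off-color product NO; pressure drop high yes; selectivity down NO
(E) sensor drift — accounts for every observation (viscosity out of range by pressure drop high → viscosity out of range)
(F) agitator failure — viscosity out of range yes; level alarm NO; off-color product NO; pressure drop high yes; selectivity down yes
Only (E) is consistent with every observation.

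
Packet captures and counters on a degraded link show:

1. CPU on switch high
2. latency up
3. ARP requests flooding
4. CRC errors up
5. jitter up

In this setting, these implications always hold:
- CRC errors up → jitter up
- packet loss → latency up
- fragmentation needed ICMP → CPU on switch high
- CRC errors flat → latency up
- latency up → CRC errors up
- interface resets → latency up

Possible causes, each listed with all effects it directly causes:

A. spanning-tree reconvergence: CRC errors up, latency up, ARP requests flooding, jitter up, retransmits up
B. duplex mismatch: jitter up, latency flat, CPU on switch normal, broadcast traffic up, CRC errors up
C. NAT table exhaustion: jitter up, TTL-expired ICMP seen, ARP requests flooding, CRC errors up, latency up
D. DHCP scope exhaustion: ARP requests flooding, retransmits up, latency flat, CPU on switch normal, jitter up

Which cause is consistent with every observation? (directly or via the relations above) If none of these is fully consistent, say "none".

For each candidate, compare predicted effects to what was observed:
(A) spanning-tree reconvergence — does not account for CPU on switch high
(B) duplex mismatch — CPU on switch high -; latency up -; ARP requests flooding -; CRC errors up +; jitter up +
(C) NAT table exhaustion — does not account for CPU on switch high
(D) DHCP scope exhaustion — CPU on switch high -; latency up -; ARP requests flooding +; CRC errors up -; jitter up +
No candidate is consistent with all observations.

none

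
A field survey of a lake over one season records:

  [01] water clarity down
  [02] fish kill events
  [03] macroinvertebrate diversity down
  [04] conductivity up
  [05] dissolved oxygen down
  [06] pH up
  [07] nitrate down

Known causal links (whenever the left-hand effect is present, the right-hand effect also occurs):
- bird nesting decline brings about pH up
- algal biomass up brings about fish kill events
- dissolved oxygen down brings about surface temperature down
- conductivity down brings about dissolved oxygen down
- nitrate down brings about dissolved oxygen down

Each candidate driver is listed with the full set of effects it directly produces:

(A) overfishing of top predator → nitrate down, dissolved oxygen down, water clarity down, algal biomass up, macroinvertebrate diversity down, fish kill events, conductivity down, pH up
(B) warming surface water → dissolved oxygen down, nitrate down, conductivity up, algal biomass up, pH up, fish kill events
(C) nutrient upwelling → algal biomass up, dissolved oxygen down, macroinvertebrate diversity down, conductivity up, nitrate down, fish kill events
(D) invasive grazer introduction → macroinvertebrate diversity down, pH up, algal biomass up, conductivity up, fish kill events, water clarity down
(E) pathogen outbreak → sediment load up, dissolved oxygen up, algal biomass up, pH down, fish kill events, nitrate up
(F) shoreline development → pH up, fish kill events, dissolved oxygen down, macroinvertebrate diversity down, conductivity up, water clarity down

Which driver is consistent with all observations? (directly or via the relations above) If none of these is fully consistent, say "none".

none

Per-candidate check:
(A) overfishing of top predator — water clarity down yes; fish kill events yes; macroinvertebrate diversity down yes; conductivity up NO; dissolved oxygen down yes; pH up yes; nitrate down yes
(B) warming surface water — does not account for water clarity down, macroinvertebrate diversity down
(C) nutrient upwelling — does not account for water clarity down, pH up
(D) invasive grazer introduction — does not account for dissolved oxygen down, nitrate down
(E) pathogen outbreak — water clarity down NO; fish kill events yes; macroinvertebrate diversity down NO; conductivity up NO; dissolved oxygen down NO; pH up NO; nitrate down NO
(F) shoreline development — does not account for nitrate down
None of the listed candidates fits everything.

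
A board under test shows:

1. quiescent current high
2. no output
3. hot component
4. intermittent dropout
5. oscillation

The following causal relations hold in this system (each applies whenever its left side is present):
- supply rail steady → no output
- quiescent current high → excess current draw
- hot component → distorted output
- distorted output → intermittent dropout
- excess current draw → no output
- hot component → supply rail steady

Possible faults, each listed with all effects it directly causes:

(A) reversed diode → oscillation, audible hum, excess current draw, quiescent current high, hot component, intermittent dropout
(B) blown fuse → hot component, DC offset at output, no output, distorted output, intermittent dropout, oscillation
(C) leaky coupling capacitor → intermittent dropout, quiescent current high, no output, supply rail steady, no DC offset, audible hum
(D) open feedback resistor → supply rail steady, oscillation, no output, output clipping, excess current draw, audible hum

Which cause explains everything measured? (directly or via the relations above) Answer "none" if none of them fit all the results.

Per-candidate check:
(A) reversed diode — accounts for every observation (no output via excess current draw → no output)
(B) blown fuse — quiescent current high ✗; no output ✓; hot component ✓; intermittent dropout ✓; oscillation ✓
(C) leaky coupling capacitor — quiescent current high ✓; no output ✓; hot component ✗; intermittent dropout ✓; oscillation ✗
(D) open feedback resistor — does not account for quiescent current high, hot component, intermittent dropout
(A) is the only candidate with no mismatches.

A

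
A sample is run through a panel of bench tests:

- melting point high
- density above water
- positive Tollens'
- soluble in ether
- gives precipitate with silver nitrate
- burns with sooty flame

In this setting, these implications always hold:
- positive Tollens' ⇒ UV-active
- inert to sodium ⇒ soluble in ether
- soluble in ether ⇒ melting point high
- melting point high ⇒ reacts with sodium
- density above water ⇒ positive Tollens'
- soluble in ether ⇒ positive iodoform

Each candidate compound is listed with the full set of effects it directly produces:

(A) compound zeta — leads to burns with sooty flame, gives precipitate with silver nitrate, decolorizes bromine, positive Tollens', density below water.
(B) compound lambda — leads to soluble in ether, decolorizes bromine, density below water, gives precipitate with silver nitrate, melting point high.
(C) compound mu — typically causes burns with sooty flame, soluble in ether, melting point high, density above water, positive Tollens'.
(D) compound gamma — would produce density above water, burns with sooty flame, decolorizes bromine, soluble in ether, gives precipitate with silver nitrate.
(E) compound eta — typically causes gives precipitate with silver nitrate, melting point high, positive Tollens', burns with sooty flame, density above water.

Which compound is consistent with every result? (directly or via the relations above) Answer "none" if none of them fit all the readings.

Testing each hypothesis:
(A) compound zeta — melting point high miss; density above water miss; positive Tollens' match; soluble in ether miss; gives precipitate with silver nitrate match; burns with sooty flame match
(B) compound lambda — fails on density above water, positive Tollens', burns with sooty flame (predicts density below water, not density above water)
(C) compound mu — melting point high match; density above water match; positive Tollens' match; soluble in ether match; gives precipitate with silver nitrate miss; burns with sooty flame match
(D) compound gamma — accounts for every observation (melting point high by soluble in ether → melting point high)
(E) compound eta — does not account for soluble in ether
(D) alone accounts for all the evidence.

D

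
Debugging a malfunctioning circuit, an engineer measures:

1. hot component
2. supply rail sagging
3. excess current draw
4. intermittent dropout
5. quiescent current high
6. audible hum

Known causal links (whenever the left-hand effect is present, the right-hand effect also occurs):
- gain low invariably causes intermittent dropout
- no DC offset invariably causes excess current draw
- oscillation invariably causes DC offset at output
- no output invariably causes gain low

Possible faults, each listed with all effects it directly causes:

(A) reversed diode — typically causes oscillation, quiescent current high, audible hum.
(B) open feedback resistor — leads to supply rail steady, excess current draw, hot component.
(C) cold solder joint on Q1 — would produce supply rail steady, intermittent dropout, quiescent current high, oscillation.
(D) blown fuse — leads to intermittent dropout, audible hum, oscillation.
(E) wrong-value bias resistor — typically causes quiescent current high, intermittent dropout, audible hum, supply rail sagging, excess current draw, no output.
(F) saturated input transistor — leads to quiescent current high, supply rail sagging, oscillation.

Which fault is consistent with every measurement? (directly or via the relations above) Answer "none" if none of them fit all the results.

Testing each hypothesis:
(A) reversed diode — hot component ✗; supply rail sagging ✗; excess current draw ✗; intermittent dropout ✗; quiescent current high ✓; audible hum ✓
(B) open feedback resistor — hot component ✓; supply rail sagging ✗; excess current draw ✓; intermittent dropout ✗; quiescent current high ✗; audible hum ✗
(C) cold solder joint on Q1 — hot component ✗; supply rail sagging ✗; excess current draw ✗; intermittent dropout ✓; quiescent current high ✓; audible hum ✗
(D) blown fuse — hot component ✗; supply rail sagging ✗; excess current draw ✗; intermittent dropout ✓; quiescent current high ✗; audible hum ✓
(E) wrong-value bias resistor — hot component ✗; supply rail sagging ✓; excess current draw ✓; intermittent dropout ✓; quiescent current high ✓; audible hum ✓
(F) saturated input transistor — does not account for hot component, excess current draw, intermittent dropout, audible hum
Every candidate fails on at least one observation.

none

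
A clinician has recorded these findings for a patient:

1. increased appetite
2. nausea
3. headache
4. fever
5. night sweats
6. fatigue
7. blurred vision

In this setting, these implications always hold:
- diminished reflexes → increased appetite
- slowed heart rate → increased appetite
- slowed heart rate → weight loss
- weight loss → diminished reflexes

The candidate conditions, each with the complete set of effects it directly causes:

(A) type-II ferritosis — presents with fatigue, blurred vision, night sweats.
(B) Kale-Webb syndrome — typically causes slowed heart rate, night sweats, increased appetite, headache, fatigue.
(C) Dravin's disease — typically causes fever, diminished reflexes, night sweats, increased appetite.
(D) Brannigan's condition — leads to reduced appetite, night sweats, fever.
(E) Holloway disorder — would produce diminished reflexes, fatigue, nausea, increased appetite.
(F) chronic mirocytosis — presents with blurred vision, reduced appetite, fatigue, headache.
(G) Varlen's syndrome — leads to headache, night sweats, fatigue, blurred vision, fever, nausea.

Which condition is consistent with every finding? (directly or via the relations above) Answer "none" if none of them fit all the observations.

none

Per-candidate check:
(A) type-II ferritosis — increased appetite ✗; nausea ✗; headache ✗; fever ✗; night sweats ✓; fatigue ✓; blurred vision ✓
(B) Kale-Webb syndrome — increased appetite ✓; nausea ✗; headache ✓; fever ✗; night sweats ✓; fatigue ✓; blurred vision ✗
(C) Dravin's disease — does not account for nausea, headache, fatigue, blurred vision
(D) Brannigan's condition — fails on increased appetite, nausea, headache, fatigue, blurred vision (predicts reduced appetite, not increased appetite)
(E) Holloway disorder — does not account for headache, fever, night sweats, blurred vision
(F) chronic mirocytosis — fails on increased appetite, nausea, fever, night sweats (predicts reduced appetite, not increased appetite)
(G) Varlen's syndrome — does not account for increased appetite
None of the listed candidates fits everything.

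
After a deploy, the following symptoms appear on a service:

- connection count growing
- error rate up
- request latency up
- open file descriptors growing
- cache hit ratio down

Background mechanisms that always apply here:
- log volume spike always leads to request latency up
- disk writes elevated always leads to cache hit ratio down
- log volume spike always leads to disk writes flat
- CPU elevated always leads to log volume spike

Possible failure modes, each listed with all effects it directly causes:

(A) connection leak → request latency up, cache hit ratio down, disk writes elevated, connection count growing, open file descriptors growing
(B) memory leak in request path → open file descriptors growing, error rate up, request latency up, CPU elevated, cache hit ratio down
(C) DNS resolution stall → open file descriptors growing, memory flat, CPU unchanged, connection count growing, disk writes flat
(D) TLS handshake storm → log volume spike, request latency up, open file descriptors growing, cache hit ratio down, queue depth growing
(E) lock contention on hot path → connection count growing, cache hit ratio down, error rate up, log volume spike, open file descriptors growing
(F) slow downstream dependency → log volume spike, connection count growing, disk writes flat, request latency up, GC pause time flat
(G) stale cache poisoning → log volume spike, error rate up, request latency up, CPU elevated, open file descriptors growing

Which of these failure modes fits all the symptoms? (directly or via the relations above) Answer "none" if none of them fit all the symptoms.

Testing each hypothesis:
(A) connection leak — connection count growing match; error rate up miss; request latency up match; open file descriptors growing match; cache hit ratio down match
(B) memory leak in request path — does not account for connection count growing
(C) DNS resolution stall — does not account for error rate up, request latency up, cache hit ratio down
(D) TLS handshake storm — connection count growing miss; error rate up miss; request latency up match; open file descriptors growing match; cache hit ratio down match
(E) lock contention on hot path — accounts for every observation (request latency up via log volume spike → request latency up)
(F) slow downstream dependency — connection count growing match; error rate up miss; request latency up match; open file descriptors growing miss; cache hit ratio down miss
(G) stale cache poisoning — connection count growing miss; error rate up match; request latency up match; open file descriptors growing match; cache hit ratio down miss
(E) alone accounts for all the evidence.

E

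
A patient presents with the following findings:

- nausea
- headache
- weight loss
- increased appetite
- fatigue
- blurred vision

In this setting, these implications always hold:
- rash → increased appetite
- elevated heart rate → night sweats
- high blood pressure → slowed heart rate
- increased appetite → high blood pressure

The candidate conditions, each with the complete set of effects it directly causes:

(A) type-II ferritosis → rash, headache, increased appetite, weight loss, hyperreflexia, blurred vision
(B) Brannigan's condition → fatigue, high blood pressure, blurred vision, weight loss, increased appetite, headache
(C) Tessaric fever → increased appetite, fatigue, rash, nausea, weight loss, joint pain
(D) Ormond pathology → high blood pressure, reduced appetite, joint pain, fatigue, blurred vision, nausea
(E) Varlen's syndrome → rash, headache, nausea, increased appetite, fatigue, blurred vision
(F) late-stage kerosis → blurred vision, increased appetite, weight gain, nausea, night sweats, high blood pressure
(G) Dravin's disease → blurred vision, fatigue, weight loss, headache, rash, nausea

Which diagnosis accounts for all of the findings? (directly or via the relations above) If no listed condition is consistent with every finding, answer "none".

Testing each hypothesis:
(A) type-II ferritosis — does not account for nausea, fatigue
(B) Brannigan's condition — nausea miss; headache match; weight loss match; increased appetite match; fatigue match; blurred vision match
(C) Tessaric fever — nausea match; headache miss; weight loss match; increased appetite match; fatigue match; blurred vision miss
(D) Ormond pathology — fails on headache, weight loss, increased appetite (predicts reduced appetite, not increased appetite)
(E) Varlen's syndrome — does not account for weight loss
(F) late-stage kerosis — nausea match; headache miss; weight loss miss; increased appetite match; fatigue miss; blurred vision match
(G) Dravin's disease — accounts for every observation (increased appetite through rash → increased appetite)
Only (G) is consistent with every observation.

G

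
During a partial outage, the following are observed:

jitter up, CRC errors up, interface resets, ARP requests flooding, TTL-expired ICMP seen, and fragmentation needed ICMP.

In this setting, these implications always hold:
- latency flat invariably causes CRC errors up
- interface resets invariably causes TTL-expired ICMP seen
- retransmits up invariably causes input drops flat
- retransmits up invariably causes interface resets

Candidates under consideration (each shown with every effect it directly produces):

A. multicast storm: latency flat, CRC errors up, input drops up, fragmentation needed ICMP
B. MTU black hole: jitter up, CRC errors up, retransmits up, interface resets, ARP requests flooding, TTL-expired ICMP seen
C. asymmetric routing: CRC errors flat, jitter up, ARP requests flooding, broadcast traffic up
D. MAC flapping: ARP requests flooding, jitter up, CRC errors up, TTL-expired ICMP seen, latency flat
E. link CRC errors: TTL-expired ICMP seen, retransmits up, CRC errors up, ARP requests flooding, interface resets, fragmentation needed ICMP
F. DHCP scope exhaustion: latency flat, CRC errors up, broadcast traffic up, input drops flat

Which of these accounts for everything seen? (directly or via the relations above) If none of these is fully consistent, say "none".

none

Per-candidate check:
(A) multicast storm — jitter up ✗; CRC errors up ✓; interface resets ✗; ARP requests flooding ✗; TTL-expired ICMP seen ✗; fragmentation needed ICMP ✓
(B) MTU black hole — jitter up ✓; CRC errors up ✓; interface resets ✓; ARP requests flooding ✓; TTL-expired ICMP seen ✓; fragmentation needed ICMP ✗
(C) asymmetric routing — jitter up ✓; CRC errors up ✗; interface resets ✗; ARP requests flooding ✓; TTL-expired ICMP seen ✗; fragmentation needed ICMP ✗
(D) MAC flapping — does not account for interface resets, fragmentation needed ICMP
(E) link CRC errors — does not account for jitter up
(F) DHCP scope exhaustion — does not account for jitter up, interface resets, ARP requests flooding, TTL-expired ICMP seen, fragmentation needed ICMP
No candidate is consistent with all observations.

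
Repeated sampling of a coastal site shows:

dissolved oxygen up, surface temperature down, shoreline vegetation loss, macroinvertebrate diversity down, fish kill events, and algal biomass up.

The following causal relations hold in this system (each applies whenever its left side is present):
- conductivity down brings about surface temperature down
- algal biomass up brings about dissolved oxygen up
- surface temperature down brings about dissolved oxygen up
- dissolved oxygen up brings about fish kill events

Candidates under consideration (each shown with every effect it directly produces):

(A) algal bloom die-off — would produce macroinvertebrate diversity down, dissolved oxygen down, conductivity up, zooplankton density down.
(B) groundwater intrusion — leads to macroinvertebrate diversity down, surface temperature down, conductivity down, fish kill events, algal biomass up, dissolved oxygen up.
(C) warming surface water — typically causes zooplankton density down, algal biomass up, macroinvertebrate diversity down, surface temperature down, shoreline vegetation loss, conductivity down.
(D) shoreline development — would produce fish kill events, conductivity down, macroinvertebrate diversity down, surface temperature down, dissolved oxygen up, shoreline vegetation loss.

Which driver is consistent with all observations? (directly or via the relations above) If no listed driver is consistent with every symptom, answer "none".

Testing each hypothesis:
(A) algal bloom die-off — dissolved oxygen up ✗; surface temperature down ✗; shoreline vegetation loss ✗; macroinvertebrate diversity down ✓; fish kill events ✗; algal biomass up ✗
(B) groundwater intrusion — does not account for shoreline vegetation loss
(C) warming surface water — dissolved oxygen up ✓ (through algal biomass up → dissolved oxygen up); surface temperature down ✓; shoreline vegetation loss ✓; macroinvertebrate diversity down ✓; fish kill events ✓ (through algal biomass up → dissolved oxygen up → fish kill events); algal biomass up ✓
(D) shoreline development — dissolved oxygen up ✓; surface temperature down ✓; shoreline vegetation loss ✓; macroinvertebrate diversity down ✓; fish kill events ✓; algal biomass up ✗
(C) is the only candidate with no mismatches.

C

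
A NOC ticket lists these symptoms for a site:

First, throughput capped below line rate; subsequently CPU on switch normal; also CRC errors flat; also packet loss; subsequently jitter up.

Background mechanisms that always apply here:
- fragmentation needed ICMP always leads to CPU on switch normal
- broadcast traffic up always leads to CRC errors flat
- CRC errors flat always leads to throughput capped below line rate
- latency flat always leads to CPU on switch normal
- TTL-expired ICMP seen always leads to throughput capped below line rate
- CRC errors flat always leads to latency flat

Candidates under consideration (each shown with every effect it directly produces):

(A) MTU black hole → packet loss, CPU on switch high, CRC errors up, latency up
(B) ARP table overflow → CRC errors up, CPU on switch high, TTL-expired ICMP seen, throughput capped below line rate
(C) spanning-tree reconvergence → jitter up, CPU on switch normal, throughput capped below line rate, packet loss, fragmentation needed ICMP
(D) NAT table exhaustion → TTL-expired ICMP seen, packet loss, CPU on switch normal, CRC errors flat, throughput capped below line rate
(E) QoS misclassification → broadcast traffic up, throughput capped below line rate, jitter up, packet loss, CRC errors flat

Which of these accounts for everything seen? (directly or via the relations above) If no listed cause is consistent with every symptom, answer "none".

Checking each candidate against the observations:
(A) MTU black hole — throughput capped below line rate miss; CPU on switch normal miss; CRC errors flat miss; packet loss match; jitter up miss
(B) ARP table overflow — throughput capped below line rate match; CPU on switch normal miss; CRC errors flat miss; packet loss miss; jitter up miss
(C) spanning-tree reconvergence — throughput capped below line rate match; CPU on switch normal match; CRC errors flat miss; packet loss match; jitter up match
(D) NAT table exhaustion — throughput capped below line rate match; CPU on switch normal match; CRC errors flat match; packet loss match; jitter up miss
(E) QoS misclassification — throughput capped below line rate match; CPU on switch normal match (via CRC errors flat → latency flat → CPU on switch normal); CRC errors flat match; packet loss match; jitter up match
(E) is the only candidate with no mismatches.

E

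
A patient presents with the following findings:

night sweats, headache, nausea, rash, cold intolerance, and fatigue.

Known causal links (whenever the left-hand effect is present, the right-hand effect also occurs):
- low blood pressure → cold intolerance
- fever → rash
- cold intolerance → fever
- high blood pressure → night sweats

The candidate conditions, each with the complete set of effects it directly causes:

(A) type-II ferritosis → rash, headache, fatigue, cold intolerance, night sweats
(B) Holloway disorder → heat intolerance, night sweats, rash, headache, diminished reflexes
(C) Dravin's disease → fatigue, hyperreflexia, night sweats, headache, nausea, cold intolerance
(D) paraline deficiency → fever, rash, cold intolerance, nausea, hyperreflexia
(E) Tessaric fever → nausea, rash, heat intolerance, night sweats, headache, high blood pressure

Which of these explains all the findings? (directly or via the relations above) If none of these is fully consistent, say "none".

Checking each candidate against the observations:
(A) type-II ferritosis — night sweats match; headache match; nausea miss; rash match; cold intolerance match; fatigue match
(B) Holloway disorder — fails on nausea, cold intolerance, fatigue (predicts heat intolerance, not cold intolerance)
(C) Dravin's disease — night sweats match; headache match; nausea match; rash match (through cold intolerance → fever → rash); cold intolerance match; fatigue match
(D) paraline deficiency — night sweats miss; headache miss; nausea match; rash match; cold intolerance match; fatigue miss
(E) Tessaric fever — fails on cold intolerance, fatigue (predicts heat intolerance, not cold intolerance)
Only (C) is consistent with every observation.

C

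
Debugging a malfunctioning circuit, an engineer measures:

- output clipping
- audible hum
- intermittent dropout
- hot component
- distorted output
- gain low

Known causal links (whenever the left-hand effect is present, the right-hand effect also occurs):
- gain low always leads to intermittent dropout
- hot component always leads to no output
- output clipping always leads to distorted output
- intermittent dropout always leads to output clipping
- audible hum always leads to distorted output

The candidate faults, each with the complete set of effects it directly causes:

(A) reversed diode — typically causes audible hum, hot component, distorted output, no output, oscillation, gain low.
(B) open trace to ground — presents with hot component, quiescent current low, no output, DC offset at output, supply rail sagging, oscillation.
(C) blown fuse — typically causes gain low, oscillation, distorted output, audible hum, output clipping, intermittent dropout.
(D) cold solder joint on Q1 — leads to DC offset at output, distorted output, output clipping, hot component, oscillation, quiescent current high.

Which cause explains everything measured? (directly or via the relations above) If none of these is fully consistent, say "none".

A

For each candidate, compare predicted effects to what was observed:
(A) reversed diode — accounts for every observation (output clipping via gain low → intermittent dropout → output clipping)
(B) open trace to ground — does not account for output clipping, audible hum, intermittent dropout, distorted output, gain low
(C) blown fuse — does not account for hot component
(D) cold solder joint on Q1 — does not account for audible hum, intermittent dropout, gain low
(A) alone accounts for all the evidence.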